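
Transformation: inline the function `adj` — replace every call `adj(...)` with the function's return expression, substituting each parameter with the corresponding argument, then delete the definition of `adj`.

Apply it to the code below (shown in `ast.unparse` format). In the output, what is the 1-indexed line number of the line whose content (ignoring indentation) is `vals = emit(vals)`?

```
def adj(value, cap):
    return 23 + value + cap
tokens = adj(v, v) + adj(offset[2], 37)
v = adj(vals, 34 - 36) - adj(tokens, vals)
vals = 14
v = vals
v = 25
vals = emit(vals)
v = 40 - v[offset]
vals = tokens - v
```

6

Transformed code:
tokens = 23 + v + v + (23 + offset[2] + 37)
v = 23 + vals + (34 - 36) - (23 + tokens + vals)
vals = 14
v = vals
v = 25
vals = emit(vals)
v = 40 - v[offset]
vals = tokens - v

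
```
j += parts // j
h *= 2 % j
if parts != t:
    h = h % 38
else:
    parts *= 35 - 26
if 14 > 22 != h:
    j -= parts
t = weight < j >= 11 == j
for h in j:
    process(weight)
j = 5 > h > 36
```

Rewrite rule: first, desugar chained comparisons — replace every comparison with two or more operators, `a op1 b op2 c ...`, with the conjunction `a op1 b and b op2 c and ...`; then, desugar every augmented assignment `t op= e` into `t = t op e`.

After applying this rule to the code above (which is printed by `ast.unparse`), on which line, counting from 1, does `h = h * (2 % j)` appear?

Transformed code:
j = j + parts // j
h = h * (2 % j)
if parts != t:
    h = h % 38
else:
    parts = parts * (35 - 26)
if 14 > 22 and 22 != h:
    j = j - parts
t = weight < j and j >= 11 and (11 == j)
for h in j:
    process(weight)
j = 5 > h and h > 36

2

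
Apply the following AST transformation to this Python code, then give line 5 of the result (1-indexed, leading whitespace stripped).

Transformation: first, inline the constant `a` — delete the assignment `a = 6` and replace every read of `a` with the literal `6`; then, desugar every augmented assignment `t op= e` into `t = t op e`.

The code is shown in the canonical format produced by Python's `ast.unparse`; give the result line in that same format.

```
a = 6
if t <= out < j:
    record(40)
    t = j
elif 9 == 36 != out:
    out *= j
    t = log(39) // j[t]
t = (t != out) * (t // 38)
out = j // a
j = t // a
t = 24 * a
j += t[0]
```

Transformed code:
if t <= out < j:
    record(40)
    t = j
elif 9 == 36 != out:
    out = out * j
    t = log(39) // j[t]
t = (t != out) * (t // 38)
out = j // 6
j = t // 6
t = 24 * 6
j = j + t[0]

out = out * j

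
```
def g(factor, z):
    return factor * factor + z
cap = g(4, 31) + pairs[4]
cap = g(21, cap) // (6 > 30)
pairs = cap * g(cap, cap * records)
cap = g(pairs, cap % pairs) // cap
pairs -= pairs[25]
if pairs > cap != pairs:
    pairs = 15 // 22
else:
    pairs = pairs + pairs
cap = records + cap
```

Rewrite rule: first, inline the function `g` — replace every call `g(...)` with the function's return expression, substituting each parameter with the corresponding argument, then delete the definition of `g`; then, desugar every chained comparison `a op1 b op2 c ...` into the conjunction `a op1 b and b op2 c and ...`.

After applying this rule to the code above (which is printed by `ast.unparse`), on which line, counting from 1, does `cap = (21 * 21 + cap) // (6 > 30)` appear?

2

Transformed code:
cap = 4 * 4 + 31 + pairs[4]
cap = (21 * 21 + cap) // (6 > 30)
pairs = cap * (cap * cap + cap * records)
cap = (pairs * pairs + cap % pairs) // cap
pairs -= pairs[25]
if pairs > cap and cap != pairs:
    pairs = 15 // 22
else:
    pairs = pairs + pairs
cap = records + cap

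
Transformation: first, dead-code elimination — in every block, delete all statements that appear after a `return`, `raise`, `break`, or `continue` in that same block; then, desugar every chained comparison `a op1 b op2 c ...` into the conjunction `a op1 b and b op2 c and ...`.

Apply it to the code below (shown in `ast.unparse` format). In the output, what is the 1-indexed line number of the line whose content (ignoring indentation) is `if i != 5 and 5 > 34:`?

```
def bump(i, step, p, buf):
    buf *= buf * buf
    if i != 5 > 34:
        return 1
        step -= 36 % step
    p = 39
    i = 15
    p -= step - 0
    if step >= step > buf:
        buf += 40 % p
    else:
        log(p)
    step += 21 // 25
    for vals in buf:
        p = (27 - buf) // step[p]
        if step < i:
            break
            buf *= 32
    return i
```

Transformed code:
def bump(i, step, p, buf):
    buf *= buf * buf
    if i != 5 and 5 > 34:
        return 1
    p = 39
    i = 15
    p -= step - 0
    if step >= step and step > buf:
        buf += 40 % p
    else:
        log(p)
    step += 21 // 25
    for vals in buf:
        p = (27 - buf) // step[p]
        if step < i:
            break
    return i

3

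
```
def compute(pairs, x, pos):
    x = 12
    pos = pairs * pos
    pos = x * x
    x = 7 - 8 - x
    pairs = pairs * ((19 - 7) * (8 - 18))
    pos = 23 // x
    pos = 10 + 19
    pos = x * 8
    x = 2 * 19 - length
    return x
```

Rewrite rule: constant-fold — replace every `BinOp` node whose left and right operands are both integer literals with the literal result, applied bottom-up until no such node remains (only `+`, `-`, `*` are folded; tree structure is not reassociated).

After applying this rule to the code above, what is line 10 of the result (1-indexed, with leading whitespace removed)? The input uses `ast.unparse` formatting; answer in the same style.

x = 38 - length

Transformed code:
def compute(pairs, x, pos):
    x = 12
    pos = pairs * pos
    pos = x * x
    x = -1 - x
    pairs = pairs * -120
    pos = 23 // x
    pos = 29
    pos = x * 8
    x = 38 - length
    return x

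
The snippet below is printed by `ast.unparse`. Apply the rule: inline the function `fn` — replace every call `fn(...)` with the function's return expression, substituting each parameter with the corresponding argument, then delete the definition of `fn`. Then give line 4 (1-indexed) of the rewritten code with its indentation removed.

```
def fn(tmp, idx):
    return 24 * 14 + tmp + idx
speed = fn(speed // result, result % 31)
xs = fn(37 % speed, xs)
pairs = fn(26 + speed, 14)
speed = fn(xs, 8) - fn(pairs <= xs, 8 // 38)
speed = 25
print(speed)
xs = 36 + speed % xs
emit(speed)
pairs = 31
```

speed = 24 * 14 + xs + 8 - (24 * 14 + (pairs <= xs) + 8 // 38)

Transformed code:
speed = 24 * 14 + speed // result + result % 31
xs = 24 * 14 + 37 % speed + xs
pairs = 24 * 14 + (26 + speed) + 14
speed = 24 * 14 + xs + 8 - (24 * 14 + (pairs <= xs) + 8 // 38)
speed = 25
print(speed)
xs = 36 + speed % xs
emit(speed)
pairs = 31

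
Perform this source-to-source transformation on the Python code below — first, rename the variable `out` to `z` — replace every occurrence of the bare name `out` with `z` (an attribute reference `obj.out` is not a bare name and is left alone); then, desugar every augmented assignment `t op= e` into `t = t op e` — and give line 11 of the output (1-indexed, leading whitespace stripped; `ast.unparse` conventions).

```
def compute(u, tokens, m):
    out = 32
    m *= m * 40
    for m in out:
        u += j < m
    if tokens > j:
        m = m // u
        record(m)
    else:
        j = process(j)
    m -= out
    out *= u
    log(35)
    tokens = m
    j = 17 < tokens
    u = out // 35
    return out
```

Transformed code:
def compute(u, tokens, m):
    z = 32
    m = m * (m * 40)
    for m in z:
        u = u + (j < m)
    if tokens > j:
        m = m // u
        record(m)
    else:
        j = process(j)
    m = m - z
    z = z * u
    log(35)
    tokens = m
    j = 17 < tokens
    u = z // 35
    return z

m = m - z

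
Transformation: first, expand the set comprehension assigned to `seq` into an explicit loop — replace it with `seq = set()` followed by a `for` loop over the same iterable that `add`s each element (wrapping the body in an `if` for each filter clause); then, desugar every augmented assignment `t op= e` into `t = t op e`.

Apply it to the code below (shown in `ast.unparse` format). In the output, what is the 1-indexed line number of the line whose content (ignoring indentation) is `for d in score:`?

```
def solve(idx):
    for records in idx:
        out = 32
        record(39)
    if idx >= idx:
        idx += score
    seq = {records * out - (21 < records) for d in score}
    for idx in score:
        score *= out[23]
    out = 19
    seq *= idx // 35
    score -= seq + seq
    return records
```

8

Transformed code:
def solve(idx):
    for records in idx:
        out = 32
        record(39)
    if idx >= idx:
        idx = idx + score
    seq = set()
    for d in score:
        seq.add(records * out - (21 < records))
    for idx in score:
        score = score * out[23]
    out = 19
    seq = seq * (idx // 35)
    score = score - (seq + seq)
    return records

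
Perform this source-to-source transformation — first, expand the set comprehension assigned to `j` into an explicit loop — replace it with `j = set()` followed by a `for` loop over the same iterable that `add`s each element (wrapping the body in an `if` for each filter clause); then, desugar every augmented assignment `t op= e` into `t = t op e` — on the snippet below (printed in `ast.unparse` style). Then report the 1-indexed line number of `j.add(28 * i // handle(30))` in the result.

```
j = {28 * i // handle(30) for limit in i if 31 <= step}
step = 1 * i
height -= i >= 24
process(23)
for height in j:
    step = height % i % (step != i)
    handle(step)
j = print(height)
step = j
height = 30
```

4

Transformed code:
j = set()
for limit in i:
    if 31 <= step:
        j.add(28 * i // handle(30))
step = 1 * i
height = height - (i >= 24)
process(23)
for height in j:
    step = height % i % (step != i)
    handle(step)
j = print(height)
step = j
height = 30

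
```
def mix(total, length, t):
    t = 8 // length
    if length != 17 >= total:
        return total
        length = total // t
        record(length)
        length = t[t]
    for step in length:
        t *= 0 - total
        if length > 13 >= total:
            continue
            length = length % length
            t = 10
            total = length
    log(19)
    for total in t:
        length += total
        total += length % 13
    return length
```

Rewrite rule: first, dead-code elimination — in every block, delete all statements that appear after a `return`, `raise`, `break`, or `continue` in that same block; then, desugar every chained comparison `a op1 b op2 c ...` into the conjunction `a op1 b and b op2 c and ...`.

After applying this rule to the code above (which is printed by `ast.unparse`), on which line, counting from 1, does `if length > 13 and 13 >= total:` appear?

Transformed code:
def mix(total, length, t):
    t = 8 // length
    if length != 17 and 17 >= total:
        return total
    for step in length:
        t *= 0 - total
        if length > 13 and 13 >= total:
            continue
    log(19)
    for total in t:
        length += total
        total += length % 13
    return length

7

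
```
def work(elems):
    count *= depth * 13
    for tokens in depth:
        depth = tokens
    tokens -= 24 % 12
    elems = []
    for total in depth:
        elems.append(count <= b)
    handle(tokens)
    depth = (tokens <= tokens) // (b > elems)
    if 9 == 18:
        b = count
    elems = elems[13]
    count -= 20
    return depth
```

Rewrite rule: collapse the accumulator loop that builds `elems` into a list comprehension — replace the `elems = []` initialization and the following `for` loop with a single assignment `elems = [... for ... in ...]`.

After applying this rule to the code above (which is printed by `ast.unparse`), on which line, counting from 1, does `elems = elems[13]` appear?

11

Transformed code:
def work(elems):
    count *= depth * 13
    for tokens in depth:
        depth = tokens
    tokens -= 24 % 12
    elems = [count <= b for total in depth]
    handle(tokens)
    depth = (tokens <= tokens) // (b > elems)
    if 9 == 18:
        b = count
    elems = elems[13]
    count -= 20
    return depth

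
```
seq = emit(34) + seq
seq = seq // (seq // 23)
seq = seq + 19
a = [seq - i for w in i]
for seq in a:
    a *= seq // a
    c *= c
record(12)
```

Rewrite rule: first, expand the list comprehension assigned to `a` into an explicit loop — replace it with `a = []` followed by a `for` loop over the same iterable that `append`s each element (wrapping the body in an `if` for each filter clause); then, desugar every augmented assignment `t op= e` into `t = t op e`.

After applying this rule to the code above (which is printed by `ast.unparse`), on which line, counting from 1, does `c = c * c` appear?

9

Transformed code:
seq = emit(34) + seq
seq = seq // (seq // 23)
seq = seq + 19
a = []
for w in i:
    a.append(seq - i)
for seq in a:
    a = a * (seq // a)
    c = c * c
record(12)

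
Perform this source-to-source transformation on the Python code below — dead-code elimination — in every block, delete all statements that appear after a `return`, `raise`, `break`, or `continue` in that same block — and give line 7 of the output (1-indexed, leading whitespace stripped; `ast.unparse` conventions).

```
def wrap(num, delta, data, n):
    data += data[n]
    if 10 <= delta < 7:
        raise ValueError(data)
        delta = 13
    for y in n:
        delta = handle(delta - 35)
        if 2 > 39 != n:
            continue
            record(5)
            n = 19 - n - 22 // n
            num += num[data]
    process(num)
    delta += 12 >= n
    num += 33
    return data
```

if 2 > 39 != n:

Transformed code:
def wrap(num, delta, data, n):
    data += data[n]
    if 10 <= delta < 7:
        raise ValueError(data)
    for y in n:
        delta = handle(delta - 35)
        if 2 > 39 != n:
            continue
    process(num)
    delta += 12 >= n
    num += 33
    return data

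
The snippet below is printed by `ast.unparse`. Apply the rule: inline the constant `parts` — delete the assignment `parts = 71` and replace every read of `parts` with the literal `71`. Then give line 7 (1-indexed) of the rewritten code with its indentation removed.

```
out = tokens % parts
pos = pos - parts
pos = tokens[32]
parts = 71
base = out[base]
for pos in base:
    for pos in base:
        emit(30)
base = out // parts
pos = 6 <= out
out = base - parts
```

Transformed code:
out = tokens % 71
pos = pos - 71
pos = tokens[32]
base = out[base]
for pos in base:
    for pos in base:
        emit(30)
base = out // 71
pos = 6 <= out
out = base - 71

emit(30)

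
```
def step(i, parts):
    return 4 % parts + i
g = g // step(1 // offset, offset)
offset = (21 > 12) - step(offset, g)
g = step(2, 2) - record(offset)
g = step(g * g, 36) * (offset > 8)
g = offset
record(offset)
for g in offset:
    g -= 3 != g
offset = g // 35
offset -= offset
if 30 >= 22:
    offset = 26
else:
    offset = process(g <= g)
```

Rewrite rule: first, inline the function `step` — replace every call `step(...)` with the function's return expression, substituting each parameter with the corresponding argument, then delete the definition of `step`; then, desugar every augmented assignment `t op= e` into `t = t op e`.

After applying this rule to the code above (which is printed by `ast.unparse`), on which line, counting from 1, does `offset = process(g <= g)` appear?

Transformed code:
g = g // (4 % offset + 1 // offset)
offset = (21 > 12) - (4 % g + offset)
g = 4 % 2 + 2 - record(offset)
g = (4 % 36 + g * g) * (offset > 8)
g = offset
record(offset)
for g in offset:
    g = g - (3 != g)
offset = g // 35
offset = offset - offset
if 30 >= 22:
    offset = 26
else:
    offset = process(g <= g)

14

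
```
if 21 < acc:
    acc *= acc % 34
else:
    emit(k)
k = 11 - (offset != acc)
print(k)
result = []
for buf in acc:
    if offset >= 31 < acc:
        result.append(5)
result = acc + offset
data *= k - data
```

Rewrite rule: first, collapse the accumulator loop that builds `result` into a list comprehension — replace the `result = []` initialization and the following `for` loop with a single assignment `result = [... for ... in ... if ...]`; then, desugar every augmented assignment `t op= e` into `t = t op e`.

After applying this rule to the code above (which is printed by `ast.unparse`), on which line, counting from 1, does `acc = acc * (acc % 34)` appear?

Transformed code:
if 21 < acc:
    acc = acc * (acc % 34)
else:
    emit(k)
k = 11 - (offset != acc)
print(k)
result = [5 for buf in acc if offset >= 31 < acc]
result = acc + offset
data = data * (k - data)

2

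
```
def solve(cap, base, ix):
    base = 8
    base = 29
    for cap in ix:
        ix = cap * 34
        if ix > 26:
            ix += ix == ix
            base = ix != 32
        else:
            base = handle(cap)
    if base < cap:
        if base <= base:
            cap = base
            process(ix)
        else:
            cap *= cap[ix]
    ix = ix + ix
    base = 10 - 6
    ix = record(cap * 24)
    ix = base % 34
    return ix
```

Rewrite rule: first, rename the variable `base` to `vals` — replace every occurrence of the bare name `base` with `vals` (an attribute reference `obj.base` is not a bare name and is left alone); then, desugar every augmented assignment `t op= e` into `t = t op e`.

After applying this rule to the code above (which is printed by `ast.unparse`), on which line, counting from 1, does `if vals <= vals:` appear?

12

Transformed code:
def solve(cap, vals, ix):
    vals = 8
    vals = 29
    for cap in ix:
        ix = cap * 34
        if ix > 26:
            ix = ix + (ix == ix)
            vals = ix != 32
        else:
            vals = handle(cap)
    if vals < cap:
        if vals <= vals:
            cap = vals
            process(ix)
        else:
            cap = cap * cap[ix]
    ix = ix + ix
    vals = 10 - 6
    ix = record(cap * 24)
    ix = vals % 34
    return ix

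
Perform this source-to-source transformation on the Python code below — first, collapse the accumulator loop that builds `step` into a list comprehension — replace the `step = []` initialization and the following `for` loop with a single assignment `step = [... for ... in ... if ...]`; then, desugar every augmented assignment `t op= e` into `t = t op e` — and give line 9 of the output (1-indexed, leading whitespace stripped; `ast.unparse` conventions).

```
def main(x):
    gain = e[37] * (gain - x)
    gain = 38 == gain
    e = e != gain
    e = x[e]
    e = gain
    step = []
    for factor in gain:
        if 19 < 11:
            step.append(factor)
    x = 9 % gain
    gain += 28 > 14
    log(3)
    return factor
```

gain = gain + (28 > 14)

Transformed code:
def main(x):
    gain = e[37] * (gain - x)
    gain = 38 == gain
    e = e != gain
    e = x[e]
    e = gain
    step = [factor for factor in gain if 19 < 11]
    x = 9 % gain
    gain = gain + (28 > 14)
    log(3)
    return factor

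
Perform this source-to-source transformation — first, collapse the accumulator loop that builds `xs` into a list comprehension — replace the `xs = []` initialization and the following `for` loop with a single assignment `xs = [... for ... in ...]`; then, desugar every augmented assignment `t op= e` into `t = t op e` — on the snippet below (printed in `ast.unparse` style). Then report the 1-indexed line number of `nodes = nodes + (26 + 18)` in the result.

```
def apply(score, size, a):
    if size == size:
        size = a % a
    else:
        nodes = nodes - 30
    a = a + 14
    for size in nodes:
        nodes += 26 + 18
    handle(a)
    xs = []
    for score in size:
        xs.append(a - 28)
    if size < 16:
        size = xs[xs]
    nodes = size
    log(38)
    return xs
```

Transformed code:
def apply(score, size, a):
    if size == size:
        size = a % a
    else:
        nodes = nodes - 30
    a = a + 14
    for size in nodes:
        nodes = nodes + (26 + 18)
    handle(a)
    xs = [a - 28 for score in size]
    if size < 16:
        size = xs[xs]
    nodes = size
    log(38)
    return xs

8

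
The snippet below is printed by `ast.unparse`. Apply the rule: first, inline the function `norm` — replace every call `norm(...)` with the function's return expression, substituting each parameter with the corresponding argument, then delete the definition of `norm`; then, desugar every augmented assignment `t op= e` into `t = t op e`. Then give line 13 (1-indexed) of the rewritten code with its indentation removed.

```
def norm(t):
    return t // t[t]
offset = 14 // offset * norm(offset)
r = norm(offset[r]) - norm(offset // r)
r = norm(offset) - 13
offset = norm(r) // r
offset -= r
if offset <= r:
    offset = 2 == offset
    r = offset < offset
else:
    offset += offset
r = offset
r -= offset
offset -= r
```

offset = offset - r

Transformed code:
offset = 14 // offset * (offset // offset[offset])
r = offset[r] // offset[r][offset[r]] - offset // r // (offset // r)[offset // r]
r = offset // offset[offset] - 13
offset = r // r[r] // r
offset = offset - r
if offset <= r:
    offset = 2 == offset
    r = offset < offset
else:
    offset = offset + offset
r = offset
r = r - offset
offset = offset - r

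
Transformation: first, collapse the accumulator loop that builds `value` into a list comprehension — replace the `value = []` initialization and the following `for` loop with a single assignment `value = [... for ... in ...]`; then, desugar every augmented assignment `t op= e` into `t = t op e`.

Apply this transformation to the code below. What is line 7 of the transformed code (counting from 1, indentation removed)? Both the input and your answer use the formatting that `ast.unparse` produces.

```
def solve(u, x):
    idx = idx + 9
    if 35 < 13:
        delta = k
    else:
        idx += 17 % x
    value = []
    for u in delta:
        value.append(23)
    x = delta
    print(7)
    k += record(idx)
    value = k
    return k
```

Transformed code:
def solve(u, x):
    idx = idx + 9
    if 35 < 13:
        delta = k
    else:
        idx = idx + 17 % x
    value = [23 for u in delta]
    x = delta
    print(7)
    k = k + record(idx)
    value = k
    return k

value = [23 for u in delta]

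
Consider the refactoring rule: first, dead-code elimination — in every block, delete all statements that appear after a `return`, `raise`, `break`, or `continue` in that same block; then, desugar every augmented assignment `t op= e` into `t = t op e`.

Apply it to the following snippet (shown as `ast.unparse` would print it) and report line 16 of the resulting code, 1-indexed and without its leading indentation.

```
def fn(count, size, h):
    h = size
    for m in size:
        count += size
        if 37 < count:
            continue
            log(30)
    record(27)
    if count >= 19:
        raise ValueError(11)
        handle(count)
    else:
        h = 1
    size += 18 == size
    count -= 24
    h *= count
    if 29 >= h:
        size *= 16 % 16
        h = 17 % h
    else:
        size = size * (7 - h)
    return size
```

size = size * (16 % 16)

Transformed code:
def fn(count, size, h):
    h = size
    for m in size:
        count = count + size
        if 37 < count:
            continue
    record(27)
    if count >= 19:
        raise ValueError(11)
    else:
        h = 1
    size = size + (18 == size)
    count = count - 24
    h = h * count
    if 29 >= h:
        size = size * (16 % 16)
        h = 17 % h
    else:
        size = size * (7 - h)
    return size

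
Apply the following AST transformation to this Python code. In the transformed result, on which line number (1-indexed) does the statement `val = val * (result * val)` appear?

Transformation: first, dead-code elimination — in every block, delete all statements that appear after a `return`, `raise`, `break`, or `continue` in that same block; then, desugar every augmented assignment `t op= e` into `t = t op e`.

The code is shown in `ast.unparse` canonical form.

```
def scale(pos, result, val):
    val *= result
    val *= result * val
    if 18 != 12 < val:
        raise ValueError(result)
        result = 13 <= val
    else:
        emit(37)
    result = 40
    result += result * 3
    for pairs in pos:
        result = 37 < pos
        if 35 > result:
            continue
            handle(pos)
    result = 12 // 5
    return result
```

Transformed code:
def scale(pos, result, val):
    val = val * result
    val = val * (result * val)
    if 18 != 12 < val:
        raise ValueError(result)
    else:
        emit(37)
    result = 40
    result = result + result * 3
    for pairs in pos:
        result = 37 < pos
        if 35 > result:
            continue
    result = 12 // 5
    return result

3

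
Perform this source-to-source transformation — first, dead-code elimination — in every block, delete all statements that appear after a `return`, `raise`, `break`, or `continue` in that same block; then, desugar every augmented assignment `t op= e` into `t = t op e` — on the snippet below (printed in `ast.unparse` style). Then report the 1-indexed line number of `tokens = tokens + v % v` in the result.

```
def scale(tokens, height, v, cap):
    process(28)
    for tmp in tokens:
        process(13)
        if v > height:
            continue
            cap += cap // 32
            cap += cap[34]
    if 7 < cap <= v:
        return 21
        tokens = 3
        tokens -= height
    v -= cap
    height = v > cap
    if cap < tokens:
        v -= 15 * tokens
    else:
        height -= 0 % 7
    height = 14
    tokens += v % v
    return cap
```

Transformed code:
def scale(tokens, height, v, cap):
    process(28)
    for tmp in tokens:
        process(13)
        if v > height:
            continue
    if 7 < cap <= v:
        return 21
    v = v - cap
    height = v > cap
    if cap < tokens:
        v = v - 15 * tokens
    else:
        height = height - 0 % 7
    height = 14
    tokens = tokens + v % v
    return cap

16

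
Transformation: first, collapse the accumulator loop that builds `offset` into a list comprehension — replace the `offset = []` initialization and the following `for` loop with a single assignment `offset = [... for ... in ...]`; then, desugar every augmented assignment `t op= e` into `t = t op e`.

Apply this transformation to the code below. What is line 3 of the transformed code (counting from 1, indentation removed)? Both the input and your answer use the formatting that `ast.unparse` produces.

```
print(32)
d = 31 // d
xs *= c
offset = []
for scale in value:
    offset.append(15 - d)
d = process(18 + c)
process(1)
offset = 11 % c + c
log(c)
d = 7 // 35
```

xs = xs * c

Transformed code:
print(32)
d = 31 // d
xs = xs * c
offset = [15 - d for scale in value]
d = process(18 + c)
process(1)
offset = 11 % c + c
log(c)
d = 7 // 35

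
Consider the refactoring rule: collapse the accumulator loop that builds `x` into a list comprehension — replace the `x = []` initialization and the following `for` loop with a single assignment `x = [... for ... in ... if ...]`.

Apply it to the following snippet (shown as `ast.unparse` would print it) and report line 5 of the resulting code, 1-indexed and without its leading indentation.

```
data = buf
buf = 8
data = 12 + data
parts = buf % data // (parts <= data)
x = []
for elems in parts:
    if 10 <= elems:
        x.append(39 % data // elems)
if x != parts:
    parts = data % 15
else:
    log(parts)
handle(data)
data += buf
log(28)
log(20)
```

x = [39 % data // elems for elems in parts if 10 <= elems]

Transformed code:
data = buf
buf = 8
data = 12 + data
parts = buf % data // (parts <= data)
x = [39 % data // elems for elems in parts if 10 <= elems]
if x != parts:
    parts = data % 15
else:
    log(parts)
handle(data)
data += buf
log(28)
log(20)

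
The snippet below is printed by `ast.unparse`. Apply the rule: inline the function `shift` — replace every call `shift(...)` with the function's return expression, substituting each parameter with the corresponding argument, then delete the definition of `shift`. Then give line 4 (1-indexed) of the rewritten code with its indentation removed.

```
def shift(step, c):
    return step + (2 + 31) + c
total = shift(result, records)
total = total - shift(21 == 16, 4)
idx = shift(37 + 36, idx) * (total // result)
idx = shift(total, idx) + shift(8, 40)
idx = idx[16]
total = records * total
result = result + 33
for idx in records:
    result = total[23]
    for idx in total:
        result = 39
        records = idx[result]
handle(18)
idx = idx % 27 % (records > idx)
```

idx = total + (2 + 31) + idx + (8 + (2 + 31) + 40)

Transformed code:
total = result + (2 + 31) + records
total = total - ((21 == 16) + (2 + 31) + 4)
idx = (37 + 36 + (2 + 31) + idx) * (total // result)
idx = total + (2 + 31) + idx + (8 + (2 + 31) + 40)
idx = idx[16]
total = records * total
result = result + 33
for idx in records:
    result = total[23]
    for idx in total:
        result = 39
        records = idx[result]
handle(18)
idx = idx % 27 % (records > idx)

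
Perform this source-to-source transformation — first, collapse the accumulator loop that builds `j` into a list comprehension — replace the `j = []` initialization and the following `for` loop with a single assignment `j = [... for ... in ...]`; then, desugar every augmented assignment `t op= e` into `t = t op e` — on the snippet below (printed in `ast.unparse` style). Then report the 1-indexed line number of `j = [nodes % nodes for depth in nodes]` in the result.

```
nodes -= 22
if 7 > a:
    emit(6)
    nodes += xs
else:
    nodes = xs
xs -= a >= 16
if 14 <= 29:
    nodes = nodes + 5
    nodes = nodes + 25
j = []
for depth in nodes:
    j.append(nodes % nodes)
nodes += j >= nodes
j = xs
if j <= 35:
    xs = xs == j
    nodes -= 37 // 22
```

11

Transformed code:
nodes = nodes - 22
if 7 > a:
    emit(6)
    nodes = nodes + xs
else:
    nodes = xs
xs = xs - (a >= 16)
if 14 <= 29:
    nodes = nodes + 5
    nodes = nodes + 25
j = [nodes % nodes for depth in nodes]
nodes = nodes + (j >= nodes)
j = xs
if j <= 35:
    xs = xs == j
    nodes = nodes - 37 // 22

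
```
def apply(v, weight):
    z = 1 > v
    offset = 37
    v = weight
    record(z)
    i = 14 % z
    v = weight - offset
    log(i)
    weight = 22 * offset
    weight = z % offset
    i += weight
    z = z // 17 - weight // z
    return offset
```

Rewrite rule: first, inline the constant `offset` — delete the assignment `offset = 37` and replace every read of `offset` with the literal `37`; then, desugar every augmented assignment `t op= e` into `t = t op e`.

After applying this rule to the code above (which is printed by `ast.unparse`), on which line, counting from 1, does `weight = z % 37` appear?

9

Transformed code:
def apply(v, weight):
    z = 1 > v
    v = weight
    record(z)
    i = 14 % z
    v = weight - 37
    log(i)
    weight = 22 * 37
    weight = z % 37
    i = i + weight
    z = z // 17 - weight // z
    return 37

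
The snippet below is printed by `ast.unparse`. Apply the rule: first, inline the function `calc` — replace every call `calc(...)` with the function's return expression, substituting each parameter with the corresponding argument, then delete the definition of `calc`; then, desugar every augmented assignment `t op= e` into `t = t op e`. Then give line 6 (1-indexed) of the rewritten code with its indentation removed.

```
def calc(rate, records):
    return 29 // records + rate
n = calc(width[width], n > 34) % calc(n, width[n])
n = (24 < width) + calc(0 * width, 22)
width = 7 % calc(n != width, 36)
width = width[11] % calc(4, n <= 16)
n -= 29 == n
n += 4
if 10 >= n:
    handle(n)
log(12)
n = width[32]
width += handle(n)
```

n = n + 4

Transformed code:
n = (29 // (n > 34) + width[width]) % (29 // width[n] + n)
n = (24 < width) + (29 // 22 + 0 * width)
width = 7 % (29 // 36 + (n != width))
width = width[11] % (29 // (n <= 16) + 4)
n = n - (29 == n)
n = n + 4
if 10 >= n:
    handle(n)
log(12)
n = width[32]
width = width + handle(n)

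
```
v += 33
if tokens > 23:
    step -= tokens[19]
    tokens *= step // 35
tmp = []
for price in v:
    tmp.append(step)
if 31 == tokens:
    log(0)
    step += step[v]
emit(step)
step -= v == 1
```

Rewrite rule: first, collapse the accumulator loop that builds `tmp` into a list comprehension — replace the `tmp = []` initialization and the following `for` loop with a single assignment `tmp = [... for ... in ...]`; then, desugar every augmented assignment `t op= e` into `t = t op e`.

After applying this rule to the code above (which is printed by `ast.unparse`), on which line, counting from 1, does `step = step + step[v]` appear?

Transformed code:
v = v + 33
if tokens > 23:
    step = step - tokens[19]
    tokens = tokens * (step // 35)
tmp = [step for price in v]
if 31 == tokens:
    log(0)
    step = step + step[v]
emit(step)
step = step - (v == 1)

8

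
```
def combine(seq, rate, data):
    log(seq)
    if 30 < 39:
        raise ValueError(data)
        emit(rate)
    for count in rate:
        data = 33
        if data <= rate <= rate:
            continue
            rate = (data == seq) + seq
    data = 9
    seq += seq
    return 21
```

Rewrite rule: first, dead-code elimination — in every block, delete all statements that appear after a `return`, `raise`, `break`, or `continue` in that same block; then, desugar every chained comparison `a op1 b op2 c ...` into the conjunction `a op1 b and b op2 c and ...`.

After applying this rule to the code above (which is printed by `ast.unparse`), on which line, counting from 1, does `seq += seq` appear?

Transformed code:
def combine(seq, rate, data):
    log(seq)
    if 30 < 39:
        raise ValueError(data)
    for count in rate:
        data = 33
        if data <= rate and rate <= rate:
            continue
    data = 9
    seq += seq
    return 21

10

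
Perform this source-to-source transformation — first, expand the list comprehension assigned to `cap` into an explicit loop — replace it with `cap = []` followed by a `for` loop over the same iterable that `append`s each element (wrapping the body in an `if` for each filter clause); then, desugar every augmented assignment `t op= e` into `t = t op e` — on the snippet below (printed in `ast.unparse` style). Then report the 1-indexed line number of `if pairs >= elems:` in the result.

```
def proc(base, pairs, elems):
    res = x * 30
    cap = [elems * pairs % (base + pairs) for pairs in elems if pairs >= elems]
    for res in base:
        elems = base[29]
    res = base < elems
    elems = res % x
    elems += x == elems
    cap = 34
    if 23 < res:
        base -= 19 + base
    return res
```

Transformed code:
def proc(base, pairs, elems):
    res = x * 30
    cap = []
    for pairs in elems:
        if pairs >= elems:
            cap.append(elems * pairs % (base + pairs))
    for res in base:
        elems = base[29]
    res = base < elems
    elems = res % x
    elems = elems + (x == elems)
    cap = 34
    if 23 < res:
        base = base - (19 + base)
    return res

5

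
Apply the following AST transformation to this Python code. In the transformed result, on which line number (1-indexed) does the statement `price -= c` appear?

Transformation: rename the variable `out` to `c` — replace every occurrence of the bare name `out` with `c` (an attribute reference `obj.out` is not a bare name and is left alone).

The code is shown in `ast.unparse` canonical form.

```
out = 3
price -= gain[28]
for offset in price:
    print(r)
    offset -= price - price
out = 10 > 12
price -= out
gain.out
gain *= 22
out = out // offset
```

Transformed code:
c = 3
price -= gain[28]
for offset in price:
    print(r)
    offset -= price - price
c = 10 > 12
price -= c
gain.out
gain *= 22
c = c // offset

7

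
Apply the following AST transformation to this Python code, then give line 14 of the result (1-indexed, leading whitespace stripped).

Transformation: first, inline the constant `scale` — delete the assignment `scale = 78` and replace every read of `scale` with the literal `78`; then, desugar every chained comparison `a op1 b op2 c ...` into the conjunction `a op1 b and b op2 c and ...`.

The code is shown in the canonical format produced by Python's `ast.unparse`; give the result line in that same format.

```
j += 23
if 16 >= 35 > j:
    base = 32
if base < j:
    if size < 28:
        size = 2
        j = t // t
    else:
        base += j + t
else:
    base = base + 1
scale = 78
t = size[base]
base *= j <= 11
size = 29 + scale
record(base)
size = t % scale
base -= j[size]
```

size = 29 + 78

Transformed code:
j += 23
if 16 >= 35 and 35 > j:
    base = 32
if base < j:
    if size < 28:
        size = 2
        j = t // t
    else:
        base += j + t
else:
    base = base + 1
t = size[base]
base *= j <= 11
size = 29 + 78
record(base)
size = t % 78
base -= j[size]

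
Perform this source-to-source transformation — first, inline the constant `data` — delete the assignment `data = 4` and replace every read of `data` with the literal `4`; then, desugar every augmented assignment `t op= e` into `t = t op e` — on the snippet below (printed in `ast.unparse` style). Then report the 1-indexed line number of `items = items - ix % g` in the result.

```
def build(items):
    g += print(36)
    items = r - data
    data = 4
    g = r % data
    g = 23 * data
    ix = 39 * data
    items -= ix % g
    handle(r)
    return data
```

Transformed code:
def build(items):
    g = g + print(36)
    items = r - 4
    g = r % 4
    g = 23 * 4
    ix = 39 * 4
    items = items - ix % g
    handle(r)
    return 4

7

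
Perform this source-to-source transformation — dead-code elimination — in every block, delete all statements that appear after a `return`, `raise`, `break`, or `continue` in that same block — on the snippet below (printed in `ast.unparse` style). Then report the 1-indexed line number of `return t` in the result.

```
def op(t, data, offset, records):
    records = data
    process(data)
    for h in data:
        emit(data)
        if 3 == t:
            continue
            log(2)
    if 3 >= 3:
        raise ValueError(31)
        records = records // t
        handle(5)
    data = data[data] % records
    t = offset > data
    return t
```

Transformed code:
def op(t, data, offset, records):
    records = data
    process(data)
    for h in data:
        emit(data)
        if 3 == t:
            continue
    if 3 >= 3:
        raise ValueError(31)
    data = data[data] % records
    t = offset > data
    return t

12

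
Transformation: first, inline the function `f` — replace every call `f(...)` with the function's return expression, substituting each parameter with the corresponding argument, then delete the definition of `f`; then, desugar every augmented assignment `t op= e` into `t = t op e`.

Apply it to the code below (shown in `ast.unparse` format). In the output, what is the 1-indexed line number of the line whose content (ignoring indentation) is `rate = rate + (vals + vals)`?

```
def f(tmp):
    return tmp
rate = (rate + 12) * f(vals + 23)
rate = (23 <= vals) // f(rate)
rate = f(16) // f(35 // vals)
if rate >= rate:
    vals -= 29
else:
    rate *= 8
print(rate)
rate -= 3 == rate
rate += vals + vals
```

Transformed code:
rate = (rate + 12) * (vals + 23)
rate = (23 <= vals) // rate
rate = 16 // (35 // vals)
if rate >= rate:
    vals = vals - 29
else:
    rate = rate * 8
print(rate)
rate = rate - (3 == rate)
rate = rate + (vals + vals)

10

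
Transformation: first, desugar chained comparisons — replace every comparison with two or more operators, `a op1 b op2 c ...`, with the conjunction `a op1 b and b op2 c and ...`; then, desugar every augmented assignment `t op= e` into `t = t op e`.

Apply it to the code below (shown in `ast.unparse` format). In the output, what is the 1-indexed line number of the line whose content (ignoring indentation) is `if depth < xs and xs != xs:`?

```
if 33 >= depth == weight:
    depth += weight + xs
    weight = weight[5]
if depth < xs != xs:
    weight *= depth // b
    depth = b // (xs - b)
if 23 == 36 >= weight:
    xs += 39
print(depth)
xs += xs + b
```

Transformed code:
if 33 >= depth and depth == weight:
    depth = depth + (weight + xs)
    weight = weight[5]
if depth < xs and xs != xs:
    weight = weight * (depth // b)
    depth = b // (xs - b)
if 23 == 36 and 36 >= weight:
    xs = xs + 39
print(depth)
xs = xs + (xs + b)

4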